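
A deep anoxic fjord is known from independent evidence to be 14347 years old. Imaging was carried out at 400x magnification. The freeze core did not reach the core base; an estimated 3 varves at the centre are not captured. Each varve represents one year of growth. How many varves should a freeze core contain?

Expected varves over 14347 years: 14347.
14347 − 3 missed = 14344 varves expected in the prepared section.

14344 varves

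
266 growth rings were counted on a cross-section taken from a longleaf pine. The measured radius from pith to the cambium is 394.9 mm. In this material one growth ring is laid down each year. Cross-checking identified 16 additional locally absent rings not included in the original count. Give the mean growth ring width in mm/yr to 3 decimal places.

1.400 mm/yr

Correcting the raw count gives 266 + 16 = 282 true growth rings.
Mean rate = 394.9 mm / 282 years ≈ 1.400 mm/yr.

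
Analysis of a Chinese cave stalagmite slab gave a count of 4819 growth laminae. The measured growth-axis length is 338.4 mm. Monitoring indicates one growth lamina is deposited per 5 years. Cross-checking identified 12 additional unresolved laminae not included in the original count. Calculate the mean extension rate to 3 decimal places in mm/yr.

0.014 mm/yr

True growth lamina count = 4819 + 12 = 4831.
Multiplying by 5 years per growth lamina: 4831 × 5 = 24155 years.
Mean rate = 338.4 mm / 24155 years ≈ 0.014 mm/yr.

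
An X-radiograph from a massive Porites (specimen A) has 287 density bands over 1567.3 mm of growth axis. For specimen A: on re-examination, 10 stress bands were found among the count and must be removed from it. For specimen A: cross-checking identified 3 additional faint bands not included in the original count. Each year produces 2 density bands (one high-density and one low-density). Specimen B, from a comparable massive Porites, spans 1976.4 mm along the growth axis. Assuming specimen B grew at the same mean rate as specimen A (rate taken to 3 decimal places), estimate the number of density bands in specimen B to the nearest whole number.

353 density bands

Specimen A: correcting the raw count gives 287 − 10 + 3 = 280 true density bands.
Specimen A: 280 density bands at 2 per year is 280 / 2 = 140 years.
A: Mean rate = 1567.3 mm / 140 years ≈ 11.195 mm/year.
For B, 1976.4 / 11.195 = 176.54 years; at 2 density bands per year that is 176.54 × 2 ≈ 353 density bands.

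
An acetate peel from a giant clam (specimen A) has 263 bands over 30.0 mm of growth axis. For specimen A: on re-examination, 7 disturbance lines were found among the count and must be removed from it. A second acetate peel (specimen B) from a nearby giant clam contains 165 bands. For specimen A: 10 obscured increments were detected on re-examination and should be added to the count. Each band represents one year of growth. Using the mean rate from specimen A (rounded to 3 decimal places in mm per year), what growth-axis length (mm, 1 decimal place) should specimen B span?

18.6 mm

Specimen A: adjusted count: 263 − 7 + 10 = 266 bands.
A: Mean rate = 30.0 mm / 266 years ≈ 0.113 mm/yr.
Length of B = 0.113 × 165 = 18.6 mm.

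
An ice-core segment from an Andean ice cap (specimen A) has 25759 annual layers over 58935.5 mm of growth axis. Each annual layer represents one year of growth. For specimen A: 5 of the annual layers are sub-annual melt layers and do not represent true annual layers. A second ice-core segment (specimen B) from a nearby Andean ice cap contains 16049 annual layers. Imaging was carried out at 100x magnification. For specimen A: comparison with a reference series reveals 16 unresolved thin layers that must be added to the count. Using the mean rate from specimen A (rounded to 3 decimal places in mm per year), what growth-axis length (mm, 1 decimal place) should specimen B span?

36704.1 mm

Specimen A: true annual layer count = 25759 − 5 + 16 = 25770.
A: Mean rate = 58935.5 mm / 25770 years ≈ 2.287 mm/yr.
For B, 2.287 mm/year × 16049 years = 36704.1 mm.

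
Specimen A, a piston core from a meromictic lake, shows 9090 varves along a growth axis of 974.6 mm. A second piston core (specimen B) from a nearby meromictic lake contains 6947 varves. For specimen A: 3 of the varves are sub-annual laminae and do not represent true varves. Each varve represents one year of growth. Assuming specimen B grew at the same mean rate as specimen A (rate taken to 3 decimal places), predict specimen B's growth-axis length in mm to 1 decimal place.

Specimen A: adjusted count: 9090 − 3 = 9087 varves.
A: 974.6 mm over 9087 years gives 974.6 / 9087 ≈ 0.107 mm/year.
B's length ≈ 0.107 × 6947 = 743.3 mm.

743.3 mm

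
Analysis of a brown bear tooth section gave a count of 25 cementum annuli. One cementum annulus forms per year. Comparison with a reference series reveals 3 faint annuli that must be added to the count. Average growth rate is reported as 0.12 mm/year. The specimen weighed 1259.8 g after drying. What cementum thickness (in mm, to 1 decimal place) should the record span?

3.4 mm

After corrections the count is 25 + 3 = 28 cementum annuli.
Predicted length = 0.12 mm/year × 28 years = 3.4 mm.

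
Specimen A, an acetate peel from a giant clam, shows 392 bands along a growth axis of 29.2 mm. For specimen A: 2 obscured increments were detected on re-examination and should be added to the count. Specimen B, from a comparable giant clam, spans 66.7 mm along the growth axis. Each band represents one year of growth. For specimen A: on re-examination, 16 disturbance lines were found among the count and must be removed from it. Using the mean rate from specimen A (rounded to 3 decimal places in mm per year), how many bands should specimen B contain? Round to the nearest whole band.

866 bands

Specimen A: adjusted count: 392 − 16 + 2 = 378 bands.
A: Extension rate ≈ 29.2 / 378 = 0.077 mm/yr.
Specimen B: 66.7 mm / 0.077 mm per year = 866.23 years ≈ 866 bands.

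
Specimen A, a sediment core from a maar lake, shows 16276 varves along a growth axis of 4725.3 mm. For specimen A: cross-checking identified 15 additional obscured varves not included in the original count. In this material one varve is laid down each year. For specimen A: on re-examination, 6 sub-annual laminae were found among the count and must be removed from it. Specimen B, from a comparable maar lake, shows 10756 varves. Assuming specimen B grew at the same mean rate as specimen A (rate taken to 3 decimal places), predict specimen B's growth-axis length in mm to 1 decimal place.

Specimen A: adjusted count: 16276 − 6 + 15 = 16285 varves.
A: 4725.3 mm over 16285 years gives 4725.3 / 16285 ≈ 0.290 mm per year.
For B, 0.290 mm/year × 10756 years = 3119.2 mm.

3119.2 mm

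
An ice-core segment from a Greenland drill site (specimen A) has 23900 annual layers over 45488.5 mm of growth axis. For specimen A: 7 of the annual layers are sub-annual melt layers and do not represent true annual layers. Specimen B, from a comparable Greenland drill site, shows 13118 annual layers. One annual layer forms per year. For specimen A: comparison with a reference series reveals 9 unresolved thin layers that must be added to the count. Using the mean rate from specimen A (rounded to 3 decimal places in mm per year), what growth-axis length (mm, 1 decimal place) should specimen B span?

Specimen A: after corrections the count is 23900 − 7 + 9 = 23902 annual layers.
A: 45488.5 mm over 23902 years gives 45488.5 / 23902 ≈ 1.903 mm per year.
B's length ≈ 1.903 × 13118 = 24963.6 mm.

24963.6 mm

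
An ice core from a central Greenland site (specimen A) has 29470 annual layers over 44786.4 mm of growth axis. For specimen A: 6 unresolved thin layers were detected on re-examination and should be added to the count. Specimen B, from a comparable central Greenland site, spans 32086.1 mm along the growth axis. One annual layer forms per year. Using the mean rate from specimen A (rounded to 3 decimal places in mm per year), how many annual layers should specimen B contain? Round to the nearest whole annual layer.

21123 annual layers

Specimen A: adjusted count: 29470 + 6 = 29476 annual layers.
A: 44786.4 mm over 29476 years gives 44786.4 / 29476 ≈ 1.519 mm/yr.
B spans 32086.1 / 1.519 = 21123.17 years ≈ 21123 annual layers.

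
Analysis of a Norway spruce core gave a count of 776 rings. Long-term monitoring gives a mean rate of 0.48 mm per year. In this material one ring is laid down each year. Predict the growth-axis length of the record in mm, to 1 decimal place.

372.5 mm

The record spans 776 years at 0.48 mm per year.
776 years at 0.48 mm/year gives 0.48 × 776 = 372.5 mm.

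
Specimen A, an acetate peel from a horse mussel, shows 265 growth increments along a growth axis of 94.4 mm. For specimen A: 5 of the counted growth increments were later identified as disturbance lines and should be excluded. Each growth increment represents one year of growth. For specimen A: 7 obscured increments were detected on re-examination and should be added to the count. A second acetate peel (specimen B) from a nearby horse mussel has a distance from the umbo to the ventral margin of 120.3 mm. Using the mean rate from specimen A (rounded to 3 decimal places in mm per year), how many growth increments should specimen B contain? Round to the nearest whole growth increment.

Specimen A: adjusted count: 265 − 5 + 7 = 267 growth increments.
A: Extension rate ≈ 94.4 / 267 = 0.354 mm/year.
B spans 120.3 / 0.354 = 339.83 years ≈ 340 growth increments.

340 growth increments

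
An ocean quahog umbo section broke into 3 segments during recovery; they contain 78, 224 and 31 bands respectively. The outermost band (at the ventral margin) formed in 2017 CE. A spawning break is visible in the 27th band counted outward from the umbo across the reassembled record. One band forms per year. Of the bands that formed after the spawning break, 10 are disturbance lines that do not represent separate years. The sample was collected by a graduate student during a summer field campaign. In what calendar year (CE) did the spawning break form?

Total bands = 78 + 224 + 31 = 333.
Between band 27 and the ventral margin there are 333 − 27 = 306 bands.
Excluding 10 false bands: 306 − 10 = 296.
The band at the ventral margin is 2017 CE, so the spawning break dates to 2017 − 296 = 1721 CE.

1721 CE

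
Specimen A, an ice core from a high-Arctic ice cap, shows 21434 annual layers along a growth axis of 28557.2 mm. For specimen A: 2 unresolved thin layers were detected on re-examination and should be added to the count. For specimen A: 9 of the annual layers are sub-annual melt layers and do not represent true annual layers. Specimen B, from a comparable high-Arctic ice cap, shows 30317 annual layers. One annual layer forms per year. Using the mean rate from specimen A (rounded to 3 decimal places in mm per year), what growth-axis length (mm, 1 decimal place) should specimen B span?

40412.6 mm

Specimen A: adjusted count: 21434 − 9 + 2 = 21427 annual layers.
A: Mean rate = 28557.2 mm / 21427 years ≈ 1.333 mm/yr.
For B, 1.333 mm/year × 30317 years = 40412.6 mm.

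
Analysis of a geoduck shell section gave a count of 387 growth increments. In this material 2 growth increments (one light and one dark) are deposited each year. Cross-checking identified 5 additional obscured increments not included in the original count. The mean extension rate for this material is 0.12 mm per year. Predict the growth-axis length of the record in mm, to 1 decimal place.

Correcting the raw count gives 387 + 5 = 392 true growth increments.
With 2 growth increments per year, 392 / 2 = 196 years.
Predicted length = 0.12 mm/year × 196 years = 23.5 mm.

23.5 mm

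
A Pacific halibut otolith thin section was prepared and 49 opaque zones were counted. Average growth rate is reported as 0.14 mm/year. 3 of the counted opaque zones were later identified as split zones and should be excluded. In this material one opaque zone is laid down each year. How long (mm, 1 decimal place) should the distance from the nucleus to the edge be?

Adjusted count: 49 − 3 = 46 opaque zones.
Length ≈ 0.14 × 46 = 6.4 mm.

6.4 mm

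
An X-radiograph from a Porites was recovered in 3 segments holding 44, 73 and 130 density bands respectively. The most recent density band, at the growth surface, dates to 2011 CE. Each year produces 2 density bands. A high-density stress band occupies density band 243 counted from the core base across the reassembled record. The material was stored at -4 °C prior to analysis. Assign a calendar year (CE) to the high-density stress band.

2009 CE

Total density bands = 44 + 73 + 130 = 247.
247 − 243 = 4 density bands lie beyond the high-density stress band toward the growth surface.
4 density bands at 2 per year is 4 / 2 = 2 years.
2011 − 2 = 2009 CE.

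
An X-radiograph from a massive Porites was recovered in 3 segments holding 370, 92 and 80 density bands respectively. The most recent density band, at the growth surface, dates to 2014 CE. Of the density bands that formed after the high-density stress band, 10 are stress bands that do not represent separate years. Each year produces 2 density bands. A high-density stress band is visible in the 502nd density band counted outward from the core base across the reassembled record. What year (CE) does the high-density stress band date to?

1999 CE

Total density bands = 370 + 92 + 80 = 542.
542 − 502 = 40 density bands lie beyond the high-density stress band toward the growth surface.
Excluding 10 false density bands: 40 − 10 = 30.
30 density bands at 2 per year is 30 / 2 = 15 years.
The density band at the growth surface is 2014 CE, so the high-density stress band dates to 2014 − 15 = 1999 CE.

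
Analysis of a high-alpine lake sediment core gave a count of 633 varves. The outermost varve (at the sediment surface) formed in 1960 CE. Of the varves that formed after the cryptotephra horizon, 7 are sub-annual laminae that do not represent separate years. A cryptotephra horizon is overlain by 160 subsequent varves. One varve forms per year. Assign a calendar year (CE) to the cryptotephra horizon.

1807 CE

160 varves post-date the cryptotephra horizon.
160 − 7 false = 153 true varves after the cryptotephra horizon.
1960 − 153 = 1807 CE.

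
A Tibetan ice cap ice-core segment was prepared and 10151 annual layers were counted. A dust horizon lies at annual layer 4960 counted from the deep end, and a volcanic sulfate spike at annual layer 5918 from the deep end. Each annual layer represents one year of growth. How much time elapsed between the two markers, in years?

Separation: 5918 − 4960 = 958 annual layers.
That is 958 years at one annual layer per year.

958 yr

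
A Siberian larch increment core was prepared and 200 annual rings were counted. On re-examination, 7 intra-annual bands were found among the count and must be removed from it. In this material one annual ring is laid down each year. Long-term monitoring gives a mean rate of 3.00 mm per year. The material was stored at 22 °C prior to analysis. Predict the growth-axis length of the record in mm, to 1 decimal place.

True annual ring count = 200 − 7 = 193.
Predicted length = 3.00 mm/year × 193 years = 579.0 mm.

579.0 mm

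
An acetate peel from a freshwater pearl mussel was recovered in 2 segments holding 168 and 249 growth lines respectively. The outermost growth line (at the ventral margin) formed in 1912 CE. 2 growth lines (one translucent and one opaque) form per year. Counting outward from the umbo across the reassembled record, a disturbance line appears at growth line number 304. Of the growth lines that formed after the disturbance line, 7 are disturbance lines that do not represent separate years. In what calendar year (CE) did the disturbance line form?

Total growth lines = 168 + 249 = 417.
417 − 304 = 113 growth lines lie beyond the disturbance line toward the ventral margin.
Removing the 7 false growth lines leaves 113 − 7 = 106 true growth lines beyond the disturbance line.
Dividing by 2 growth lines per year: 106 / 2 = 53 years.
Counting back 53 years from 1912 CE places the disturbance line in 1912 − 53 = 1859 CE.

1859 CE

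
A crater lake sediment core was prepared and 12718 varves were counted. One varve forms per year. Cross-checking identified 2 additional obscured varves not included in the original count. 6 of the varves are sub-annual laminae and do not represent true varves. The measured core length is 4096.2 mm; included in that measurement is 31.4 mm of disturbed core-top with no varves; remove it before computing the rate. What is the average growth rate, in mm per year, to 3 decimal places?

Correcting the raw count gives 12718 − 6 + 2 = 12714 true varves.
Net length = 4096.2 − 31.4 = 4064.8 mm.
4064.8 mm over 12714 years gives 4064.8 / 12714 ≈ 0.320 mm per year.

0.320 mm per year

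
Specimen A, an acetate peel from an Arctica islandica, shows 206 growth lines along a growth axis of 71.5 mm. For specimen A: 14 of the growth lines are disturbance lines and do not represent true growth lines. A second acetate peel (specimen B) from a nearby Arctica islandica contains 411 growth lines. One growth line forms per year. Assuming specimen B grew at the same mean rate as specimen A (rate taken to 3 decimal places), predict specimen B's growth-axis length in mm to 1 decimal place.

152.9 mm

Specimen A: adjusted count: 206 − 14 = 192 growth lines.
A: Extension rate ≈ 71.5 / 192 = 0.372 mm/yr.
B's length ≈ 0.372 × 411 = 152.9 mm.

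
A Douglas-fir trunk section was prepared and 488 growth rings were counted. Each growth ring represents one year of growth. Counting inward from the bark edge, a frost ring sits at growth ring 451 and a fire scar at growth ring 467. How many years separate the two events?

16 years

The two markers are separated by 467 − 451 = 16 growth rings.
That is 16 years at one growth ring per year.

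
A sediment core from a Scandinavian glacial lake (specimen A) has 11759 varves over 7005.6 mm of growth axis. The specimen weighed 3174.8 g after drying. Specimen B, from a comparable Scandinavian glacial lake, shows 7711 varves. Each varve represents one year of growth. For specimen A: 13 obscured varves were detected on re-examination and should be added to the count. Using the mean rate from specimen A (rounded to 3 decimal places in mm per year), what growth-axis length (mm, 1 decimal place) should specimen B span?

Specimen A: adjusted count: 11759 + 13 = 11772 varves.
A: 7005.6 mm over 11772 years gives 7005.6 / 11772 ≈ 0.595 mm/yr.
For B, 0.595 mm/year × 7711 years = 4588.0 mm.

4588.0 mm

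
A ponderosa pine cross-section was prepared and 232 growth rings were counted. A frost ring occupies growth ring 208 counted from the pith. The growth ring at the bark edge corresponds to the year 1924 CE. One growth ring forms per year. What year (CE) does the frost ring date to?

1900 CE

Between growth ring 208 and the bark edge there are 232 − 208 = 24 growth rings.
1924 − 24 = 1900 CE.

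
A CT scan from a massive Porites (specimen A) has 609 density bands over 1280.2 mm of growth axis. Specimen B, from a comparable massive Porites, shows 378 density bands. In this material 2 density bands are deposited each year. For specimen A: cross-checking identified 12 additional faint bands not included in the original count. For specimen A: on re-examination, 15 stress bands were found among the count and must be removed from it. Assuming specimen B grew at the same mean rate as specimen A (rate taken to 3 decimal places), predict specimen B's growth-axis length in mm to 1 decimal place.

Specimen A: true density band count = 609 − 15 + 12 = 606.
Specimen A: dividing by 2 density bands per year: 606 / 2 = 303 years.
A: Extension rate ≈ 1280.2 / 303 = 4.225 mm/yr.
Specimen B: dividing by 2 density bands per year: 378 / 2 = 189 years. Length of B = 4.225 × 189 = 798.5 mm.

798.5 mm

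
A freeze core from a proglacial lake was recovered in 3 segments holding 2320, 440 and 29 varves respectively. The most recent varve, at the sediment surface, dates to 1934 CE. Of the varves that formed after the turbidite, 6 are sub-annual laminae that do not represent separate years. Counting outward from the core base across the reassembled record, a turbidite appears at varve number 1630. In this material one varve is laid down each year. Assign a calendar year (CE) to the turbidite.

Total varves = 2320 + 440 + 29 = 2789.
The turbidite sits at varve 1630 from the core base, so 2789 − 1630 = 1159 varves formed after it.
Excluding 6 false varves: 1159 − 6 = 1153.
Counting back 1153 years from 1934 CE places the turbidite in 1934 − 1153 = 781 CE.

781 CE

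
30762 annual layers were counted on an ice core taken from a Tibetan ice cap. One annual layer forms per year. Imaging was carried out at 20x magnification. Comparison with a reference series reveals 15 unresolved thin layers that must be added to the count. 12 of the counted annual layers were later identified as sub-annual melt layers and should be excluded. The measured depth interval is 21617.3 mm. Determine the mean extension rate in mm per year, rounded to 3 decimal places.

Correcting the raw count gives 30762 − 12 + 15 = 30765 true annual layers.
Extension rate ≈ 21617.3 / 30765 = 0.703 mm per year.

0.703 mm per year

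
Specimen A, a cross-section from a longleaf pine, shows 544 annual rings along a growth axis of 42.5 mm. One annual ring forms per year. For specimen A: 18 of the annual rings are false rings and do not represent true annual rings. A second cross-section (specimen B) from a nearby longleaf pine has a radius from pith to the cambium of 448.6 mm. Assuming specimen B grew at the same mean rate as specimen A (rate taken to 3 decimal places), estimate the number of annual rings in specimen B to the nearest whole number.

5538 annual rings

Specimen A: adjusted count: 544 − 18 = 526 annual rings.
A: 42.5 mm over 526 years gives 42.5 / 526 ≈ 0.081 mm/year.
B spans 448.6 / 0.081 = 5538.27 years ≈ 5538 annual rings.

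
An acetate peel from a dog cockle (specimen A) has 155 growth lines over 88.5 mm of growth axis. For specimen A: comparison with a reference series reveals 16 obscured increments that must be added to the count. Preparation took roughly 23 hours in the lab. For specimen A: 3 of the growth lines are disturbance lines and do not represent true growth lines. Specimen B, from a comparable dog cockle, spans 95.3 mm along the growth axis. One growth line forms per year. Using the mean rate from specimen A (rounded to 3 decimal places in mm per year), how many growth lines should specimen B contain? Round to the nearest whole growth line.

Specimen A: true growth line count = 155 − 3 + 16 = 168.
A: Mean rate = 88.5 mm / 168 years ≈ 0.527 mm per year.
Specimen B: 95.3 mm / 0.527 mm per year = 180.83 years ≈ 181 growth lines.

181 growth lines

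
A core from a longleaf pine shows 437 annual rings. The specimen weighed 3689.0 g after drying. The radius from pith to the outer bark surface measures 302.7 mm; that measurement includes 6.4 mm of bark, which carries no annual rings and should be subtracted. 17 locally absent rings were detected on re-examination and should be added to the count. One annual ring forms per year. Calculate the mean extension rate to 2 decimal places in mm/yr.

0.65 mm/yr

After corrections the count is 437 + 17 = 454 annual rings.
Removing the 6.4 mm offcut leaves 302.7 − 6.4 = 296.3 mm.
Mean rate = 296.3 mm / 454 years ≈ 0.65 mm/yr.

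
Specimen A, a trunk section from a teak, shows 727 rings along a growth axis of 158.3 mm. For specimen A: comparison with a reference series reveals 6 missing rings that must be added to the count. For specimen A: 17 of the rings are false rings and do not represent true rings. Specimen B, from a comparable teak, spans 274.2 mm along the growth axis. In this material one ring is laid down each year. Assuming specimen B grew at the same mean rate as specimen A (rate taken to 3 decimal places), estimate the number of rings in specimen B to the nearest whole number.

1241 rings

Specimen A: after corrections the count is 727 − 17 + 6 = 716 rings.
A: 158.3 mm over 716 years gives 158.3 / 716 ≈ 0.221 mm/yr.
B spans 274.2 / 0.221 = 1240.72 years ≈ 1241 rings.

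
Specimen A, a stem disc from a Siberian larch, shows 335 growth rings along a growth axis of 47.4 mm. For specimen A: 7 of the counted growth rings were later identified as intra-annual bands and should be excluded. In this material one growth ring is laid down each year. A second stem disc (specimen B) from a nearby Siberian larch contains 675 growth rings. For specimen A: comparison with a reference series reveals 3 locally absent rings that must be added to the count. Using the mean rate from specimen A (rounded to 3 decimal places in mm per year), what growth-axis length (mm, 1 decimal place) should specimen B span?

Specimen A: true growth ring count = 335 − 7 + 3 = 331.
A: Extension rate ≈ 47.4 / 331 = 0.143 mm per year.
For B, 0.143 mm/year × 675 years = 96.5 mm.

96.5 mm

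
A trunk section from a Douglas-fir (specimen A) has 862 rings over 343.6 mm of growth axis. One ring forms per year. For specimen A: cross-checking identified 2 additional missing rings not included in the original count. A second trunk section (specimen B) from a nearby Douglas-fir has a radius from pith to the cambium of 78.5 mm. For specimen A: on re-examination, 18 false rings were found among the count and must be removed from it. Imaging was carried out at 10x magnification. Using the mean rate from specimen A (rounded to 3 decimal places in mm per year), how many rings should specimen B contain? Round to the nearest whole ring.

Specimen A: after corrections the count is 862 − 18 + 2 = 846 rings.
A: Mean rate = 343.6 mm / 846 years ≈ 0.406 mm/year.
Specimen B: 78.5 mm / 0.406 mm per year = 193.35 years ≈ 193 rings.

193 rings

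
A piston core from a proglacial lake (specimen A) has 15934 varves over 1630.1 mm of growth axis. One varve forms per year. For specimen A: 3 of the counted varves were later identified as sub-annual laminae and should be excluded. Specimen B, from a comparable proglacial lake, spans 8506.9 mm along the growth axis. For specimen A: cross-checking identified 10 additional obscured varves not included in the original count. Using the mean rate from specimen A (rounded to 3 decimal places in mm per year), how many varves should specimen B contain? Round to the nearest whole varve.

Specimen A: correcting the raw count gives 15934 − 3 + 10 = 15941 true varves.
A: 1630.1 mm over 15941 years gives 1630.1 / 15941 ≈ 0.102 mm/yr.
Specimen B: 8506.9 mm / 0.102 mm per year = 83400.98 years ≈ 83401 varves.

83401 varves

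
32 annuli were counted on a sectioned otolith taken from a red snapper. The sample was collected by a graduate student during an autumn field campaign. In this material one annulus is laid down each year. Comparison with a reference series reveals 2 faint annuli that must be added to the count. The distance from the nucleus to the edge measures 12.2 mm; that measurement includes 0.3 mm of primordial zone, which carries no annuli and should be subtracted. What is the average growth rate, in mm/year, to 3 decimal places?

Adjusted count: 32 + 2 = 34 annuli.
The growth record spans 12.2 − 0.3 = 11.9 mm.
Mean rate = 11.9 mm / 34 years ≈ 0.350 mm/year.

0.350 mm/year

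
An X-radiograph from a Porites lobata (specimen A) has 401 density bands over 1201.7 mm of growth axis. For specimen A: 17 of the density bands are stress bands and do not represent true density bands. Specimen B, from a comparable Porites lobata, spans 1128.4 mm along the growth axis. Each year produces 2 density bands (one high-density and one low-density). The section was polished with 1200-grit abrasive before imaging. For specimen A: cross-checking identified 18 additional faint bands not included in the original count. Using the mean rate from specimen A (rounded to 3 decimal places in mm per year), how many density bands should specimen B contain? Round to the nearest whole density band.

Specimen A: correcting the raw count gives 401 − 17 + 18 = 402 true density bands.
Specimen A: with 2 density bands per year, 402 / 2 = 201 years.
A: 1201.7 mm over 201 years gives 1201.7 / 201 ≈ 5.979 mm/yr.
B spans 1128.4 / 5.979 = 188.73 years; at 2 density bands per year that is 188.73 × 2 ≈ 377 density bands.

377 density bands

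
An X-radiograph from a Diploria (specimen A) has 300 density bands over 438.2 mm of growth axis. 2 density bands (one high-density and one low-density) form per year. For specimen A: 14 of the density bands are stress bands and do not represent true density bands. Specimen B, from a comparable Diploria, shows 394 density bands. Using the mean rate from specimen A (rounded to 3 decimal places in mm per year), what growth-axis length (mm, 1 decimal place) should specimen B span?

Specimen A: correcting the raw count gives 300 − 14 = 286 true density bands.
Specimen A: 286 density bands at 2 per year is 286 / 2 = 143 years.
A: Mean rate = 438.2 mm / 143 years ≈ 3.064 mm/year.
Specimen B: with 2 density bands per year, 394 / 2 = 197 years. B's length ≈ 3.064 × 197 = 603.6 mm.

603.6 mm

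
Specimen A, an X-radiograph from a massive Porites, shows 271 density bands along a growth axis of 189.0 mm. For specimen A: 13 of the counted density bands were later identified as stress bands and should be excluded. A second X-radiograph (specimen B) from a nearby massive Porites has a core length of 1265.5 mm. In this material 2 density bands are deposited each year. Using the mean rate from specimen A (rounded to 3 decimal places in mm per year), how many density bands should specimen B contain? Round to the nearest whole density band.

Specimen A: true density band count = 271 − 13 = 258.
Specimen A: dividing by 2 density bands per year: 258 / 2 = 129 years.
A: Extension rate ≈ 189.0 / 129 = 1.465 mm per year.
For B, 1265.5 / 1.465 = 863.82 years; at 2 density bands per year that is 863.82 × 2 ≈ 1728 density bands.

1728 density bands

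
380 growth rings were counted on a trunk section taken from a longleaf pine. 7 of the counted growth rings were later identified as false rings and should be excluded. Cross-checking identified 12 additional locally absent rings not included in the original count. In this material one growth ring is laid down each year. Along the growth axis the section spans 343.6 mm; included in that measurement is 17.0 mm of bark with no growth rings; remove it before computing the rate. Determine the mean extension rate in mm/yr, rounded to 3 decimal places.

Correcting the raw count gives 380 − 7 + 12 = 385 true growth rings.
The growth record spans 343.6 − 17.0 = 326.6 mm.
326.6 mm over 385 years gives 326.6 / 385 ≈ 0.848 mm/yr.

0.848 mm/yr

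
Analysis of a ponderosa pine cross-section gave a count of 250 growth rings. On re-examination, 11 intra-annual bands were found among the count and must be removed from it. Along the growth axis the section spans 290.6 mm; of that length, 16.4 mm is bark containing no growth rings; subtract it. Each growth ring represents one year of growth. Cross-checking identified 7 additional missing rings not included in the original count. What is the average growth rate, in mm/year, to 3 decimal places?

1.115 mm/year

After corrections the count is 250 − 11 + 7 = 246 growth rings.
The growth record spans 290.6 − 16.4 = 274.2 mm.
Extension rate ≈ 274.2 / 246 = 1.115 mm/year.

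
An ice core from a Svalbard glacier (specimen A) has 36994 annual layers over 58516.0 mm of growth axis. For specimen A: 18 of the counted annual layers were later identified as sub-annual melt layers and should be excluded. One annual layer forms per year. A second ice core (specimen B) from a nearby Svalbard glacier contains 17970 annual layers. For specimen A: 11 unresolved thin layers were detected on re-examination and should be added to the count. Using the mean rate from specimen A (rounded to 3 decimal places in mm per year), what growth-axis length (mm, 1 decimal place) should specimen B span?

28428.5 mm

Specimen A: after corrections the count is 36994 − 18 + 11 = 36987 annual layers.
A: 58516.0 mm over 36987 years gives 58516.0 / 36987 ≈ 1.582 mm per year.
B's length ≈ 1.582 × 17970 = 28428.5 mm.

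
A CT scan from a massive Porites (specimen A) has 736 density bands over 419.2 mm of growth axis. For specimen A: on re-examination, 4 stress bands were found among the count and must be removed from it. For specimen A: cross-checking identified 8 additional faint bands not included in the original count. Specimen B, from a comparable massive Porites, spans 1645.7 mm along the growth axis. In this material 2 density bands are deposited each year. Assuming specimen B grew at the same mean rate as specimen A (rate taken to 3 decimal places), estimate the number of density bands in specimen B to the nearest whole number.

2905 density bands

Specimen A: correcting the raw count gives 736 − 4 + 8 = 740 true density bands.
Specimen A: 740 density bands at 2 per year is 740 / 2 = 370 years.
A: 419.2 mm over 370 years gives 419.2 / 370 ≈ 1.133 mm per year.
Specimen B: 1645.7 mm / 1.133 mm per year = 1452.52 years; at 2 density bands per year that is 1452.52 × 2 ≈ 2905 density bands.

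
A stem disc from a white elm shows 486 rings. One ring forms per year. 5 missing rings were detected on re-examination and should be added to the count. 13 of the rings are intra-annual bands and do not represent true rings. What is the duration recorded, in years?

478 yr

After corrections the count is 486 − 13 + 5 = 478 rings.
One ring per year makes the duration 478 years.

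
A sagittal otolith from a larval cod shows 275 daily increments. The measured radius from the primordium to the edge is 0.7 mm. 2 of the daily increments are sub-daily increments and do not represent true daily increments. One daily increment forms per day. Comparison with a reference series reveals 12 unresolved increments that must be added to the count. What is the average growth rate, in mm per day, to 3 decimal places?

Correcting the raw count gives 275 − 2 + 12 = 285 true daily increments.
0.7 mm over 285 days gives 0.7 / 285 ≈ 0.002 mm per day.

0.002 mm per day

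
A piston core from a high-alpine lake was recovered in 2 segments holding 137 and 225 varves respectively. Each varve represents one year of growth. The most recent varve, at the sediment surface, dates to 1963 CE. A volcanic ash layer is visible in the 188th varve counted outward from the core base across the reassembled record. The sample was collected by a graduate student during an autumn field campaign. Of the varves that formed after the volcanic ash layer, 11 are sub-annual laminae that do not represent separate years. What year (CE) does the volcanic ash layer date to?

1800 CE

Total varves = 137 + 225 = 362.
The volcanic ash layer sits at varve 188 from the core base, so 362 − 188 = 174 varves formed after it.
Removing the 11 false varves leaves 174 − 11 = 163 true varves beyond the volcanic ash layer.
Counting back 163 years from 1963 CE places the volcanic ash layer in 1963 − 163 = 1800 CE.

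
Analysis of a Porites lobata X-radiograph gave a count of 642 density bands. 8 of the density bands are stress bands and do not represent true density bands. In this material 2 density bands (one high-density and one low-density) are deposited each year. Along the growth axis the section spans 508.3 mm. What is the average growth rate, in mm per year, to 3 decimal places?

True density band count = 642 − 8 = 634.
Dividing by 2 density bands per year: 634 / 2 = 317 years.
Extension rate ≈ 508.3 / 317 = 1.603 mm per year.

1.603 mm per year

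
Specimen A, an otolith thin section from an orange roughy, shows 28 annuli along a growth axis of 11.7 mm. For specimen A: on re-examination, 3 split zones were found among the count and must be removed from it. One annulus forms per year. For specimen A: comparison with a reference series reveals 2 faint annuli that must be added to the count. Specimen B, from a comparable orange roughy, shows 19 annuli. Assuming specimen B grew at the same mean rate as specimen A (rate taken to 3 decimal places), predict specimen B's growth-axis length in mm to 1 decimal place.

8.2 mm

Specimen A: adjusted count: 28 − 3 + 2 = 27 annuli.
A: Mean rate = 11.7 mm / 27 years ≈ 0.433 mm per year.
For B, 0.433 mm/year × 19 years = 8.2 mm.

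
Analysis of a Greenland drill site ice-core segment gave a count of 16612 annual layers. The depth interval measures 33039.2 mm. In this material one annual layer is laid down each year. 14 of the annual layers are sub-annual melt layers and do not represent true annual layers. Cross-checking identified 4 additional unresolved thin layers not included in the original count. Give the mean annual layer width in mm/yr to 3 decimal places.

1.990 mm/yr

Correcting the raw count gives 16612 − 14 + 4 = 16602 true annual layers.
Mean rate = 33039.2 mm / 16602 years ≈ 1.990 mm/yr.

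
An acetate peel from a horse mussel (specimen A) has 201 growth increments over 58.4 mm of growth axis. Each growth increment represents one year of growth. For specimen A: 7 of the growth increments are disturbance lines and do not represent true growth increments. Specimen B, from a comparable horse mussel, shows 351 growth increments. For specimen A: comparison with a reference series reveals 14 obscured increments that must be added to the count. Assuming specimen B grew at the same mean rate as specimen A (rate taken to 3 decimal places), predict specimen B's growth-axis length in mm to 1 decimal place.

Specimen A: adjusted count: 201 − 7 + 14 = 208 growth increments.
A: 58.4 mm over 208 years gives 58.4 / 208 ≈ 0.281 mm per year.
For B, 0.281 mm/year × 351 years = 98.6 mm.

98.6 mm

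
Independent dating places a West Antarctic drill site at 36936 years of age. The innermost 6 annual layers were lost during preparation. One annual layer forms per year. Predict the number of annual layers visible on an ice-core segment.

36930 annual layers

One annual layer per year gives 36936 annual layers over 36936 years.
Less the 6 uncaptured annual layers: 36936 − 6 = 36930.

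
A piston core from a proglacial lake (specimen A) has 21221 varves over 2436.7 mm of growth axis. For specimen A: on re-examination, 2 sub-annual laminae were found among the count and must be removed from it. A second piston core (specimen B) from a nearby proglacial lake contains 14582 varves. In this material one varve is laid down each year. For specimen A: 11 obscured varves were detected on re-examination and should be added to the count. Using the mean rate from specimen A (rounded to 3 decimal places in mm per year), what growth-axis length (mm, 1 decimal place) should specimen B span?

1676.9 mm

Specimen A: correcting the raw count gives 21221 − 2 + 11 = 21230 true varves.
A: Extension rate ≈ 2436.7 / 21230 = 0.115 mm/yr.
For B, 0.115 mm/year × 14582 years = 1676.9 mm.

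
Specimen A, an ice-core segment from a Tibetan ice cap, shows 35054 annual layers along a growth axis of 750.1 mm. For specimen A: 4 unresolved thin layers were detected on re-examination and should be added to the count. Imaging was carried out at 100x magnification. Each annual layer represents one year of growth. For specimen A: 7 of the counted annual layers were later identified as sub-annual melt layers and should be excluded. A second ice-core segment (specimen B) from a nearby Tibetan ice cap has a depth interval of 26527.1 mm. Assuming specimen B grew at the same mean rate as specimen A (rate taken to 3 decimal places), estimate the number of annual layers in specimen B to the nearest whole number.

1263195 annual layers

Specimen A: correcting the raw count gives 35054 − 7 + 4 = 35051 true annual layers.
A: Extension rate ≈ 750.1 / 35051 = 0.021 mm/year.
B spans 26527.1 / 0.021 = 1263195.24 years ≈ 1263195 annual layers.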